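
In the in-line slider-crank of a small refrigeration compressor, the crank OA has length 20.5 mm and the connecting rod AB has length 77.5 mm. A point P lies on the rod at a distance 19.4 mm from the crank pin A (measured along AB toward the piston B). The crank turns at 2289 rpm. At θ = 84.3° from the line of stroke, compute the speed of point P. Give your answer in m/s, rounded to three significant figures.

ω = 239.7 rad/s.  Crank-pin speed |V_A| = rω = 4.9139 m/s, perpendicular to OA.
Rod angle: sinφ = −(r/L) sinθ ⇒ φ = -15.261°; ω_rod = −rω cosθ/√(L²−r²sin²θ) = -6.5276 rad/s.
V_P = V_A + ω_rod × AP, with AP = 0.0194 m along the rod.
Components: V_Px = −rω sinθ − a·ω_rod·sinφ = -4.923 m/s;  V_Py = rω cosθ + a·ω_rod·cosφ = +0.36588 m/s.
|V_P| = √(V_Px² + V_Py²) = 4.9365 m/s.

4.94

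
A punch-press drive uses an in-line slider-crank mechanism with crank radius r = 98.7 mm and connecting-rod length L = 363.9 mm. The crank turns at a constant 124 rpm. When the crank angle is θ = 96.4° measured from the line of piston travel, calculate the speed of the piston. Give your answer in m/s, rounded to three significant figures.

1.23

ω = 2π·124/60 = 12.99 rad/s
For an in-line slider-crank, x = r cosθ + √(L² − r² sin²θ), so v = −rω sinθ·[1 + r cosθ/√(L² − r² sin²θ)].
With r = 0.0987 m, L = 0.3639 m, θ = 96.4°: √(L² − r² sin²θ) = 0.35043 m.
v = −0.0987·12.99·0.99377·[1 + 0.0987·-0.11147/0.35043] = -1.2337 m/s.
|v| = 1.2337 m/s.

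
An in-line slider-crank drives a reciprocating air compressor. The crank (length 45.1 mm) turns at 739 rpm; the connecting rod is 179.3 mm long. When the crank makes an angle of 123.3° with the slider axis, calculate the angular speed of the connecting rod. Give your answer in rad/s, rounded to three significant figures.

10.9

ω = 77.39 rad/s (converted from 739 rpm).
The rod makes angle φ with the slider axis where L sinφ = r sinθ; differentiating, L cosφ·φ̇ = r ω cosθ.
L cosφ = √(L² − r² sin²θ) = 0.17529 m.
|ω_rod| = r ω |cosθ| / √(L² − r² sin²θ) = 0.0451·77.39·0.54902/0.17529 = 10.931 rad/s.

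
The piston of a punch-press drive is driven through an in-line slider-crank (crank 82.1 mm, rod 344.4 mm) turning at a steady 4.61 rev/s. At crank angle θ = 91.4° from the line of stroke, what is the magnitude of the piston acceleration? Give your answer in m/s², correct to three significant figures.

18.6

ω = 2π·4.61 = 28.97 rad/s
x(θ) = r cosθ + √(L² − r² sin²θ); with ω constant, a = ω²·d²x/dθ².
d²x/dθ² = −r cosθ − r²(cos2θ)/√u − r⁴ sin²2θ/(4u^{3/2}),  u = L² − r² sin²θ = 0.111875 m².
Substituting r = 0.0821 m, L = 0.3444 m, θ = 91.4°: d²x/dθ² = +0.022133 m.
a = ω²·d²x/dθ² = (28.97)²·(+0.022133) = +18.57 m/s²;  |a| = 18.57 m/s².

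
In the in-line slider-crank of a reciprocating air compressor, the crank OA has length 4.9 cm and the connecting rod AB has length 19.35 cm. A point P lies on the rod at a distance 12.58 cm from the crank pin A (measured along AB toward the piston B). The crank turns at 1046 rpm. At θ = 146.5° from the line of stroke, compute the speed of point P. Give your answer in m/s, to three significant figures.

2.99

ω = 109.5 rad/s.  Crank-pin speed |V_A| = rω = 5.3673 m/s, perpendicular to OA.
Rod angle: sinφ = −(r/L) sinθ ⇒ φ = -8.034°; ω_rod = −rω cosθ/√(L²−r²sin²θ) = +23.36 rad/s.
V_P = V_A + ω_rod × AP, with AP = 0.1258 m along the rod.
Components: V_Px = −rω sinθ − a·ω_rod·sinφ = -2.5517 m/s;  V_Py = rω cosθ + a·ω_rod·cosφ = -1.5659 m/s.
|V_P| = √(V_Px² + V_Py²) = 2.9939 m/s.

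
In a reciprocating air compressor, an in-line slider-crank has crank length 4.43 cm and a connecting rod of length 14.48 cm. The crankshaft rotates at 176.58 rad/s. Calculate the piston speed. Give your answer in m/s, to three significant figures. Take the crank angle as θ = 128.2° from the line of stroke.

4.95

ω = 176.6 rad/s
For an in-line slider-crank, x = r cosθ + √(L² − r² sin²θ), so v = −rω sinθ·[1 + r cosθ/√(L² − r² sin²θ)].
With r = 0.0443 m, L = 0.1448 m, θ = 128.2°: √(L² − r² sin²θ) = 0.14055 m.
v = −0.0443·176.6·0.78586·[1 + 0.0443·-0.61841/0.14055] = -4.9492 m/s.
|v| = 4.9492 m/s.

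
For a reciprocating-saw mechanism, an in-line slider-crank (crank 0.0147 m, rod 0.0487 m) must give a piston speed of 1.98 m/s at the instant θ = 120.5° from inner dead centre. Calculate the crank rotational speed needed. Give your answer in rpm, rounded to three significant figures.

For an in-line slider-crank, |v_piston| = rω|sinθ|·[1 + r cosθ/√(L² − r² sin²θ)].
With r = 0.0147 m, L = 0.0487 m, θ = 120.5°: the bracketed kinematic factor |dx/dθ| = 0.010656 m.
ω = v/|dx/dθ| = 1.98/0.010656 = 185.8 rad/s.
N = 60ω/(2π) = 1774.3 rpm.

1770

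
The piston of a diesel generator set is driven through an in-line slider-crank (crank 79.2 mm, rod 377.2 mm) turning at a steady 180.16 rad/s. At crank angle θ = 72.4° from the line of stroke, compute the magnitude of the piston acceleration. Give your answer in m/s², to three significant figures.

329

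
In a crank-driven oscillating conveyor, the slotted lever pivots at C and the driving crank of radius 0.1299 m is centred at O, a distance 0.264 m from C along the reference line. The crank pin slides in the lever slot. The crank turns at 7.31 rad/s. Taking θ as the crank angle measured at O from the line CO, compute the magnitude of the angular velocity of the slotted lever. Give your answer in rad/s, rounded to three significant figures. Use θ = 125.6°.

0.484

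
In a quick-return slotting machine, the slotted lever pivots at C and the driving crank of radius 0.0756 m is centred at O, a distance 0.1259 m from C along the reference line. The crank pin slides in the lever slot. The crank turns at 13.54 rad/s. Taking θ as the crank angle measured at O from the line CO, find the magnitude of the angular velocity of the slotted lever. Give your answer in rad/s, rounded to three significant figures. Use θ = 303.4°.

4.63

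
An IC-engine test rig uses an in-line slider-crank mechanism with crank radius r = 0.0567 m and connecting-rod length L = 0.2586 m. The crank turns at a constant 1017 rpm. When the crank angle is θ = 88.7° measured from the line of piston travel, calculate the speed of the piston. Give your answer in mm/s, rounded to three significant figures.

6070

ω = 2π·1017/60 = 106.5 rad/s
For an in-line slider-crank, x = r cosθ + √(L² − r² sin²θ), so v = −rω sinθ·[1 + r cosθ/√(L² − r² sin²θ)].
With r = 0.0567 m, L = 0.2586 m, θ = 88.7°: √(L² − r² sin²θ) = 0.25231 m.
v = −0.0567·106.5·0.99974·[1 + 0.0567·0.02269/0.25231] = -6.0678 m/s.
|v| = 6.0678 m/s = 6067.8 mm/s.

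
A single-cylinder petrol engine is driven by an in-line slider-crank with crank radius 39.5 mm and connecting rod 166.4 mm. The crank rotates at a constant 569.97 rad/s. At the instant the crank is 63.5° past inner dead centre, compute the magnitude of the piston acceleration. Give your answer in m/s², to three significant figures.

3880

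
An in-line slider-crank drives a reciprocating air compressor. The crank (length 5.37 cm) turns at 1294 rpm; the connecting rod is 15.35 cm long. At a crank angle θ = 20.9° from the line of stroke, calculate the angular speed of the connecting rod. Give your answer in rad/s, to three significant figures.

ω = 135.5 rad/s (converted from 1294 rpm).
The rod makes angle φ with the slider axis where L sinφ = r sinθ; differentiating, L cosφ·φ̇ = r ω cosθ.
L cosφ = √(L² − r² sin²θ) = 0.1523 m.
|ω_rod| = r ω |cosθ| / √(L² − r² sin²θ) = 0.0537·135.5·0.93420/0.1523 = 44.635 rad/s.

44.6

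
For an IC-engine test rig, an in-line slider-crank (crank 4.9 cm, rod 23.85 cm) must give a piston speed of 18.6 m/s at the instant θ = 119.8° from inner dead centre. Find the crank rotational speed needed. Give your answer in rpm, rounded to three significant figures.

4660

For an in-line slider-crank, |v_piston| = rω|sinθ|·[1 + r cosθ/√(L² − r² sin²θ)].
With r = 0.049 m, L = 0.2385 m, θ = 119.8°: the bracketed kinematic factor |dx/dθ| = 0.038108 m.
ω = v/|dx/dθ| = 18.6/0.038108 = 488.08 rad/s.
N = 60ω/(2π) = 4660.8 rpm.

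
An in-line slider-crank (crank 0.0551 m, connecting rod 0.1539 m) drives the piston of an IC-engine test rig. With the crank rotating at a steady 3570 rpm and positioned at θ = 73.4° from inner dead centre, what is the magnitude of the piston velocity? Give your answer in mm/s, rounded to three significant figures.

21900

ω = 2π·3570/60 = 373.8 rad/s
For an in-line slider-crank, x = r cosθ + √(L² − r² sin²θ), so v = −rω sinθ·[1 + r cosθ/√(L² − r² sin²θ)].
With r = 0.0551 m, L = 0.1539 m, θ = 73.4°: √(L² − r² sin²θ) = 0.14456 m.
v = −0.0551·373.8·0.95832·[1 + 0.0551·0.28569/0.14456] = -21.89 m/s.
|v| = 21.89 m/s = 21890 mm/s.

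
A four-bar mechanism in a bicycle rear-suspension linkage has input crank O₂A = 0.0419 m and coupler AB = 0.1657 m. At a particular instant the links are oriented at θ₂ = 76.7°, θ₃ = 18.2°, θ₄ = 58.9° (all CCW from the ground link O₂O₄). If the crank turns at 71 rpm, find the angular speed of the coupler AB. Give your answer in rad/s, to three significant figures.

0.881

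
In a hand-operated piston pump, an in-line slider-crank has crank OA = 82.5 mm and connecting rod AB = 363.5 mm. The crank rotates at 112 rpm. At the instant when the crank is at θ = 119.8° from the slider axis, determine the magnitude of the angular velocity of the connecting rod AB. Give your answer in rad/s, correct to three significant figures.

1.35

ω = 11.73 rad/s (converted from 112 rpm).
The rod makes angle φ with the slider axis where L sinφ = r sinθ; differentiating, L cosφ·φ̇ = r ω cosθ.
L cosφ = √(L² − r² sin²θ) = 0.35638 m.
|ω_rod| = r ω |cosθ| / √(L² − r² sin²θ) = 0.0825·11.73·0.49697/0.35638 = 1.3493 rad/s.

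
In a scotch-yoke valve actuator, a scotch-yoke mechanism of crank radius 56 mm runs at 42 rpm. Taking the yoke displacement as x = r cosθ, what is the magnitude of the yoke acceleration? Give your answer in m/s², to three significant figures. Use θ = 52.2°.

0.664

ω = 4.398 rad/s (from 42 rpm).
x = r cosθ ⇒ ẍ = −rω² cosθ (ω constant).
|a| = rω²|cosθ| = 0.056·(4.398)²·|cos 52.2°| = 0.66395 m/s².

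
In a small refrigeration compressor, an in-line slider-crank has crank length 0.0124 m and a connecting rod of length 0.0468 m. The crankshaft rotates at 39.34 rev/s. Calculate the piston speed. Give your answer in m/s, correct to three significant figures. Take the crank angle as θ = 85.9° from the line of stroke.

3.12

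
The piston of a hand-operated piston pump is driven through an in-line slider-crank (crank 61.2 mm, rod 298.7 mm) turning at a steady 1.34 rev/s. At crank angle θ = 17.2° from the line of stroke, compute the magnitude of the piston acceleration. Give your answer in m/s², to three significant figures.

4.88

ω = 2π·1.34 = 8.419 rad/s
x(θ) = r cosθ + √(L² − r² sin²θ); with ω constant, a = ω²·d²x/dθ².
d²x/dθ² = −r cosθ − r²(cos2θ)/√u − r⁴ sin²2θ/(4u^{3/2}),  u = L² − r² sin²θ = 0.0888942 m².
Substituting r = 0.0612 m, L = 0.2987 m, θ = 17.2°: d²x/dθ² = -0.068871 m.
a = ω²·d²x/dθ² = (8.419)²·(-0.068871) = -4.8821 m/s²;  |a| = 4.8821 m/s².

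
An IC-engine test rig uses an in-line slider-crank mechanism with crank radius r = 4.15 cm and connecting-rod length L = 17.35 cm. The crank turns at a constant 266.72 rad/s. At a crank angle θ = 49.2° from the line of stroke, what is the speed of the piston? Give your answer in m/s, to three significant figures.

9.71

ω = 266.7 rad/s
For an in-line slider-crank, x = r cosθ + √(L² − r² sin²θ), so v = −rω sinθ·[1 + r cosθ/√(L² − r² sin²θ)].
With r = 0.0415 m, L = 0.1735 m, θ = 49.2°: √(L² − r² sin²θ) = 0.17063 m.
v = −0.0415·266.7·0.75700·[1 + 0.0415·0.65342/0.17063] = -9.7107 m/s.
|v| = 9.7107 m/s.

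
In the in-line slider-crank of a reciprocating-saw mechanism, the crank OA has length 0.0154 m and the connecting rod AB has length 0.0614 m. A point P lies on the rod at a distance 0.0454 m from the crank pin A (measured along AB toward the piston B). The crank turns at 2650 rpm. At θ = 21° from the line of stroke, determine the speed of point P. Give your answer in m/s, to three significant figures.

2.08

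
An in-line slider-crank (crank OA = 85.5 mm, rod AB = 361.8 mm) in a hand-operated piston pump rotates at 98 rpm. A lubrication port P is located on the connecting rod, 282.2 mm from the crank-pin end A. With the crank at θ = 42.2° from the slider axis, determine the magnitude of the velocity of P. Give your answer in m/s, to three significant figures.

0.686

ω = 10.26 rad/s.  Crank-pin speed |V_A| = rω = 0.87745 m/s, perpendicular to OA.
Rod angle: sinφ = −(r/L) sinθ ⇒ φ = -9.134°; ω_rod = −rω cosθ/√(L²−r²sin²θ) = -1.8197 rad/s.
V_P = V_A + ω_rod × AP, with AP = 0.2822 m along the rod.
Components: V_Px = −rω sinθ − a·ω_rod·sinφ = -0.67091 m/s;  V_Py = rω cosθ + a·ω_rod·cosφ = +0.14301 m/s.
|V_P| = √(V_Px² + V_Py²) = 0.68599 m/s.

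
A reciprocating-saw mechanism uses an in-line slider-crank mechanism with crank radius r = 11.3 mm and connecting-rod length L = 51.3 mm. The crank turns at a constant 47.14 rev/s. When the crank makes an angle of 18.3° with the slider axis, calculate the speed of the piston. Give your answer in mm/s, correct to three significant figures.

ω = 2π·47.1 = 296.2 rad/s
For an in-line slider-crank, x = r cosθ + √(L² − r² sin²θ), so v = −rω sinθ·[1 + r cosθ/√(L² − r² sin²θ)].
With r = 0.0113 m, L = 0.0513 m, θ = 18.3°: √(L² − r² sin²θ) = 0.051177 m.
v = −0.0113·296.2·0.31399·[1 + 0.0113·0.94943/0.051177] = -1.2712 m/s.
|v| = 1.2712 m/s = 1271.2 mm/s.

1270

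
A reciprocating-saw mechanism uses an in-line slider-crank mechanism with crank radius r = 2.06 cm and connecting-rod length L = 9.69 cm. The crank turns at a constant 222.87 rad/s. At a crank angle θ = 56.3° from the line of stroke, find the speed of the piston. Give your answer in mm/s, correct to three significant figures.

ω = 222.9 rad/s
For an in-line slider-crank, x = r cosθ + √(L² − r² sin²θ), so v = −rω sinθ·[1 + r cosθ/√(L² − r² sin²θ)].
With r = 0.0206 m, L = 0.0969 m, θ = 56.3°: √(L² − r² sin²θ) = 0.095372 m.
v = −0.0206·222.9·0.83195·[1 + 0.0206·0.55484/0.095372] = -4.2774 m/s.
|v| = 4.2774 m/s = 4277.4 mm/s.

4280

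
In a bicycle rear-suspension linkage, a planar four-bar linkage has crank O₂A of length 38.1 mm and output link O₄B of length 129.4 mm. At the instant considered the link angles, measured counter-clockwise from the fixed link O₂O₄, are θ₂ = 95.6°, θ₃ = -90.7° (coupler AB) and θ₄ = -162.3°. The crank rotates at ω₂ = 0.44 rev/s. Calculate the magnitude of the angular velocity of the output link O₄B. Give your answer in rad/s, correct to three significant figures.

0.0941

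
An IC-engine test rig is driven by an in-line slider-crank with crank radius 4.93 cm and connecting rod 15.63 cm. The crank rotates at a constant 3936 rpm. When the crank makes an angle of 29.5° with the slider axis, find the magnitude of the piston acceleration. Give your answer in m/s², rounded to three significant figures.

ω = 2π·3936/60 = 412.2 rad/s
x(θ) = r cosθ + √(L² − r² sin²θ); with ω constant, a = ω²·d²x/dθ².
d²x/dθ² = −r cosθ − r²(cos2θ)/√u − r⁴ sin²2θ/(4u^{3/2}),  u = L² − r² sin²θ = 0.0238403 m².
Substituting r = 0.0493 m, L = 0.1563 m, θ = 29.5°: d²x/dθ² = -0.051311 m.
a = ω²·d²x/dθ² = (412.2)²·(-0.051311) = -8717.2 m/s²;  |a| = 8717.2 m/s².

8720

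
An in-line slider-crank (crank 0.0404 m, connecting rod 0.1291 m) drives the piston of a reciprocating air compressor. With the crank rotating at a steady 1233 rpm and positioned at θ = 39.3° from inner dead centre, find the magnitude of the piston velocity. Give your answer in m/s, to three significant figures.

ω = 2π·1233/60 = 129.1 rad/s
For an in-line slider-crank, x = r cosθ + √(L² − r² sin²θ), so v = −rω sinθ·[1 + r cosθ/√(L² − r² sin²θ)].
With r = 0.0404 m, L = 0.1291 m, θ = 39.3°: √(L² − r² sin²θ) = 0.12654 m.
v = −0.0404·129.1·0.63338·[1 + 0.0404·0.77384/0.12654] = -4.1203 m/s.
|v| = 4.1203 m/s.

4.12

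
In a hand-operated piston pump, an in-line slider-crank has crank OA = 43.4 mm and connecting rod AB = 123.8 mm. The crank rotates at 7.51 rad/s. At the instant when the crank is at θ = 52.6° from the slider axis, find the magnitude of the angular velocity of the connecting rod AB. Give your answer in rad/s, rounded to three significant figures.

1.66

ω = 7.51 rad/s
The rod makes angle φ with the slider axis where L sinφ = r sinθ; differentiating, L cosφ·φ̇ = r ω cosθ.
L cosφ = √(L² − r² sin²θ) = 0.1189 m.
|ω_rod| = r ω |cosθ| / √(L² − r² sin²θ) = 0.0434·7.51·0.60738/0.1189 = 1.6649 rad/s.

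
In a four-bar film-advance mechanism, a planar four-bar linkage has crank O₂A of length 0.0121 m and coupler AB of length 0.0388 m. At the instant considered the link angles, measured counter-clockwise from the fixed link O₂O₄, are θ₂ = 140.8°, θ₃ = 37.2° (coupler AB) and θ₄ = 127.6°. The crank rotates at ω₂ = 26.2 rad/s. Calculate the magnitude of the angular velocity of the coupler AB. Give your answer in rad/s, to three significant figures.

ω₂ = 26.2 rad/s
Differentiating the loop-closure r₂e^{iθ₂}+r₃e^{iθ₃}=r₁+r₄e^{iθ₄} gives r₂ω₂e^{iθ₂}+r₃ω₃e^{iθ₃}=r₄ω₄e^{iθ₄}.
Eliminating the other unknown: ω₃ = r₂ω₂ sin(θ₄−θ₂) / [r₃ sin(θ₃−θ₄)].
Numerator sine = -0.22835; denominator sine = -0.99998.
Result = 0.0121·26.2·(-0.22835) / (0.0388·(-0.99998)) = +1.8658 rad/s; magnitude 1.8658 rad/s.

1.87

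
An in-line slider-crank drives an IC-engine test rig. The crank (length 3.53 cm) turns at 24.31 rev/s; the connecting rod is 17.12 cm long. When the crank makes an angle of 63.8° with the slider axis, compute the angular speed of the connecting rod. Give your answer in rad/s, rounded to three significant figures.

14.1

ω = 152.7 rad/s (converted from 24.31 rev/s).
The rod makes angle φ with the slider axis where L sinφ = r sinθ; differentiating, L cosφ·φ̇ = r ω cosθ.
L cosφ = √(L² − r² sin²θ) = 0.16824 m.
|ω_rod| = r ω |cosθ| / √(L² − r² sin²θ) = 0.0353·152.7·0.44151/0.16824 = 14.149 rad/s.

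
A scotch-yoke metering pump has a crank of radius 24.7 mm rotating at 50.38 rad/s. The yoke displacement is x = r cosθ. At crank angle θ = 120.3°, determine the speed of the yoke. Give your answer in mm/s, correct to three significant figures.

ω = 50.38 rad/s
x = r cosθ ⇒ ẋ = −rω sinθ.
|v| = rω|sinθ| = 0.0247·50.38·|sin 120.3°| = 1.0744 m/s = 1074.4 mm/s.

1070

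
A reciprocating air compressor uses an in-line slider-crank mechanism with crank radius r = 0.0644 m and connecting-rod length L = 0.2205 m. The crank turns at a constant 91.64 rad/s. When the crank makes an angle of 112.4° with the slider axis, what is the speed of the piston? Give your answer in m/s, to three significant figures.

4.83

ω = 91.64 rad/s
For an in-line slider-crank, x = r cosθ + √(L² − r² sin²θ), so v = −rω sinθ·[1 + r cosθ/√(L² − r² sin²θ)].
With r = 0.0644 m, L = 0.2205 m, θ = 112.4°: √(L² − r² sin²θ) = 0.21231 m.
v = −0.0644·91.64·0.92455·[1 + 0.0644·-0.38107/0.21231] = -4.8256 m/s.
|v| = 4.8256 m/s.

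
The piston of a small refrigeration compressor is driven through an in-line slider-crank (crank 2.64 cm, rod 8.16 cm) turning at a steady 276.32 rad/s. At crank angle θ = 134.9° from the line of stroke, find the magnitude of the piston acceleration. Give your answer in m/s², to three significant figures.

1410

ω = 276.3 rad/s
x(θ) = r cosθ + √(L² − r² sin²θ); with ω constant, a = ω²·d²x/dθ².
d²x/dθ² = −r cosθ − r²(cos2θ)/√u − r⁴ sin²2θ/(4u^{3/2}),  u = L² − r² sin²θ = 0.00630886 m².
Substituting r = 0.0264 m, L = 0.0816 m, θ = 134.9°: d²x/dθ² = +0.018423 m.
a = ω²·d²x/dθ² = (276.3)²·(+0.018423) = +1406.7 m/s²;  |a| = 1406.7 m/s².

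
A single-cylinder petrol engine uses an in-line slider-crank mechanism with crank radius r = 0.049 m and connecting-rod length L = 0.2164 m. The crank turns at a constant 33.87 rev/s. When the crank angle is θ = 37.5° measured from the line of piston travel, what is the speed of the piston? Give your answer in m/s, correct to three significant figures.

ω = 2π·33.9 = 212.8 rad/s
For an in-line slider-crank, x = r cosθ + √(L² − r² sin²θ), so v = −rω sinθ·[1 + r cosθ/√(L² − r² sin²θ)].
With r = 0.049 m, L = 0.2164 m, θ = 37.5°: √(L² − r² sin²θ) = 0.21433 m.
v = −0.049·212.8·0.60876·[1 + 0.049·0.79335/0.21433] = -7.4994 m/s.
|v| = 7.4994 m/s.

7.50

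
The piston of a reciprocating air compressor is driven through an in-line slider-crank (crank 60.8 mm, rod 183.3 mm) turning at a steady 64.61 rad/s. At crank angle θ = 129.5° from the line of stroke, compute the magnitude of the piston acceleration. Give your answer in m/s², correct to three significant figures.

176

ω = 64.61 rad/s
x(θ) = r cosθ + √(L² − r² sin²θ); with ω constant, a = ω²·d²x/dθ².
d²x/dθ² = −r cosθ − r²(cos2θ)/√u − r⁴ sin²2θ/(4u^{3/2}),  u = L² − r² sin²θ = 0.0313979 m².
Substituting r = 0.0608 m, L = 0.1833 m, θ = 129.5°: d²x/dθ² = +0.042063 m.
a = ω²·d²x/dθ² = (64.61)²·(+0.042063) = +175.59 m/s²;  |a| = 175.59 m/s².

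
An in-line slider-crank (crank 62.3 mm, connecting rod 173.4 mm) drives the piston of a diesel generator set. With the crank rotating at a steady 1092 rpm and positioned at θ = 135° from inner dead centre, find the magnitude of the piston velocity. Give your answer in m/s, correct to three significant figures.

3.71

ω = 2π·1092/60 = 114.4 rad/s
For an in-line slider-crank, x = r cosθ + √(L² − r² sin²θ), so v = −rω sinθ·[1 + r cosθ/√(L² − r² sin²θ)].
With r = 0.0623 m, L = 0.1734 m, θ = 135°: √(L² − r² sin²θ) = 0.16771 m.
v = −0.0623·114.4·0.70711·[1 + 0.0623·-0.70711/0.16771] = -3.7144 m/s.
|v| = 3.7144 m/s.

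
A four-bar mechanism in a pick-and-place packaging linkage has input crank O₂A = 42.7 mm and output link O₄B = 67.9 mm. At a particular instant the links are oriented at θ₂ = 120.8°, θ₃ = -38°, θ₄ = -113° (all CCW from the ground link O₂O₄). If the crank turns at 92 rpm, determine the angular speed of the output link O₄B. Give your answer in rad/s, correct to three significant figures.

2.27

ω₂ = 9.634 rad/s (from 92 rpm).
Differentiating the loop-closure r₂e^{iθ₂}+r₃e^{iθ₃}=r₁+r₄e^{iθ₄} gives r₂ω₂e^{iθ₂}+r₃ω₃e^{iθ₃}=r₄ω₄e^{iθ₄}.
Eliminating the other unknown: ω₄ = r₂ω₂ sin(θ₂−θ₃) / [r₄ sin(θ₄−θ₃)].
Numerator sine = +0.36162; denominator sine = -0.96593.
Result = 0.0427·9.634·(+0.36162) / (0.0679·(-0.96593)) = -2.2682 rad/s; magnitude 2.2682 rad/s.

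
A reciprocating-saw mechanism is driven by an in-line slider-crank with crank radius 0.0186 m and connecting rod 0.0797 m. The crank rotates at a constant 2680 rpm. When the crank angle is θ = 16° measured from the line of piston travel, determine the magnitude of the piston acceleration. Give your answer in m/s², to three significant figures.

ω = 2π·2680/60 = 280.6 rad/s
x(θ) = r cosθ + √(L² − r² sin²θ); with ω constant, a = ω²·d²x/dθ².
d²x/dθ² = −r cosθ − r²(cos2θ)/√u − r⁴ sin²2θ/(4u^{3/2}),  u = L² − r² sin²θ = 0.00632581 m².
Substituting r = 0.0186 m, L = 0.0797 m, θ = 16°: d²x/dθ² = -0.021585 m.
a = ω²·d²x/dθ² = (280.6)²·(-0.021585) = -1700.1 m/s²;  |a| = 1700.1 m/s².

1700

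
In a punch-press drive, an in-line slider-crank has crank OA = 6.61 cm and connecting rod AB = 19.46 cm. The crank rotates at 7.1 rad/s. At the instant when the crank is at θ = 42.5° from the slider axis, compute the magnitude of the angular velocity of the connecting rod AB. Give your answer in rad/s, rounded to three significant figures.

ω = 7.1 rad/s
The rod makes angle φ with the slider axis where L sinφ = r sinθ; differentiating, L cosφ·φ̇ = r ω cosθ.
L cosφ = √(L² − r² sin²θ) = 0.18941 m.
|ω_rod| = r ω |cosθ| / √(L² − r² sin²θ) = 0.0661·7.1·0.73728/0.18941 = 1.8268 rad/s.

1.83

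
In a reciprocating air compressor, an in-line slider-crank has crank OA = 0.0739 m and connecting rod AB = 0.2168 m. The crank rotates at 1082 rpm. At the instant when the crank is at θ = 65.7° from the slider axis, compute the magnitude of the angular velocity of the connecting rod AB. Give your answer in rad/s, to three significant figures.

ω = 113.3 rad/s (converted from 1082 rpm).
The rod makes angle φ with the slider axis where L sinφ = r sinθ; differentiating, L cosφ·φ̇ = r ω cosθ.
L cosφ = √(L² − r² sin²θ) = 0.20607 m.
|ω_rod| = r ω |cosθ| / √(L² − r² sin²θ) = 0.0739·113.3·0.41151/0.20607 = 16.721 rad/s.

16.7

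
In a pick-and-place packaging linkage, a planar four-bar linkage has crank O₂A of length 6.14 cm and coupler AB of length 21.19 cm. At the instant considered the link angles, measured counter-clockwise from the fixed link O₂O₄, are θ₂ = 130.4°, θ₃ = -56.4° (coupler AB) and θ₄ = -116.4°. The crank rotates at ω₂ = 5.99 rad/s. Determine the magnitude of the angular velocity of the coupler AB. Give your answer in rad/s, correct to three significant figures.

ω₂ = 5.99 rad/s
Differentiating the loop-closure r₂e^{iθ₂}+r₃e^{iθ₃}=r₁+r₄e^{iθ₄} gives r₂ω₂e^{iθ₂}+r₃ω₃e^{iθ₃}=r₄ω₄e^{iθ₄}.
Eliminating the other unknown: ω₃ = r₂ω₂ sin(θ₄−θ₂) / [r₃ sin(θ₃−θ₄)].
Numerator sine = +0.91914; denominator sine = +0.86603.
Result = 0.0614·5.99·(+0.91914) / (0.2119·(+0.86603)) = +1.8421 rad/s; magnitude 1.8421 rad/s.

1.84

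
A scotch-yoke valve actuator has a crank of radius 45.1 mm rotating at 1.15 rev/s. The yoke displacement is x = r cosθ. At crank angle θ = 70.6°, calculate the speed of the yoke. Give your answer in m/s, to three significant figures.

ω = 7.226 rad/s (from 1.15 rev/s).
x = r cosθ ⇒ ẋ = −rω sinθ.
|v| = rω|sinθ| = 0.0451·7.226·|sin 70.6°| = 0.30737 m/s.

0.307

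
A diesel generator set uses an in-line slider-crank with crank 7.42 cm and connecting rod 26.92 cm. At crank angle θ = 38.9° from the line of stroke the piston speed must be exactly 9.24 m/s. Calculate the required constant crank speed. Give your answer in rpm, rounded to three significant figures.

1560

For an in-line slider-crank, |v_piston| = rω|sinθ|·[1 + r cosθ/√(L² − r² sin²θ)].
With r = 0.0742 m, L = 0.2692 m, θ = 38.9°: the bracketed kinematic factor |dx/dθ| = 0.056743 m.
ω = v/|dx/dθ| = 9.24/0.056743 = 162.84 rad/s.
N = 60ω/(2π) = 1555 rpm.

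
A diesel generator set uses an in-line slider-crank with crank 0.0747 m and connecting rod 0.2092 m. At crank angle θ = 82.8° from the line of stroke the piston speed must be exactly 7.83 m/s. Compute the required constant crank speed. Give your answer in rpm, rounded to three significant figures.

963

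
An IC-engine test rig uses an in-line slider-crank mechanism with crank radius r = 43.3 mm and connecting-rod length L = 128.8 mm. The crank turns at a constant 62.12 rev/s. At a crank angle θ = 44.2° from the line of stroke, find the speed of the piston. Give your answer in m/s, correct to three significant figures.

14.7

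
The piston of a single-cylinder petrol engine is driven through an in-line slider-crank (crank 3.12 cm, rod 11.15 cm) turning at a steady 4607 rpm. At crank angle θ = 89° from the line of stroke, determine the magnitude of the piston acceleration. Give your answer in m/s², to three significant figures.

1990

ω = 2π·4607/60 = 482.4 rad/s
x(θ) = r cosθ + √(L² − r² sin²θ); with ω constant, a = ω²·d²x/dθ².
d²x/dθ² = −r cosθ − r²(cos2θ)/√u − r⁴ sin²2θ/(4u^{3/2}),  u = L² − r² sin²θ = 0.0114591 m².
Substituting r = 0.0312 m, L = 0.1115 m, θ = 89°: d²x/dθ² = +0.0085433 m.
a = ω²·d²x/dθ² = (482.4)²·(+0.0085433) = +1988.5 m/s²;  |a| = 1988.5 m/s².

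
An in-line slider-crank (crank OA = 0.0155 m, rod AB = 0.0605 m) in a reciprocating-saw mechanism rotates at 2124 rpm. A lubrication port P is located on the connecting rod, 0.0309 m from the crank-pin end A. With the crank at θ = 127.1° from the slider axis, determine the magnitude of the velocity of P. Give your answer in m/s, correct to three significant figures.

ω = 222.4 rad/s.  Crank-pin speed |V_A| = rω = 3.4476 m/s, perpendicular to OA.
Rod angle: sinφ = −(r/L) sinθ ⇒ φ = -11.791°; ω_rod = −rω cosθ/√(L²−r²sin²θ) = +35.115 rad/s.
V_P = V_A + ω_rod × AP, with AP = 0.0309 m along the rod.
Components: V_Px = −rω sinθ − a·ω_rod·sinφ = -2.528 m/s;  V_Py = rω cosθ + a·ω_rod·cosφ = -1.0175 m/s.
|V_P| = √(V_Px² + V_Py²) = 2.7251 m/s.

2.73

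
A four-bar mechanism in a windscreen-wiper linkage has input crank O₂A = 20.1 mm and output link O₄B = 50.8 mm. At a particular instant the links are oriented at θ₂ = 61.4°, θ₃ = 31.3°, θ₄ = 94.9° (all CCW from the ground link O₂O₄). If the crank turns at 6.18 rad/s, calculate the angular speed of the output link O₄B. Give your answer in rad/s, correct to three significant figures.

1.37

ω₂ = 6.18 rad/s
Differentiating the loop-closure r₂e^{iθ₂}+r₃e^{iθ₃}=r₁+r₄e^{iθ₄} gives r₂ω₂e^{iθ₂}+r₃ω₃e^{iθ₃}=r₄ω₄e^{iθ₄}.
Eliminating the other unknown: ω₄ = r₂ω₂ sin(θ₂−θ₃) / [r₄ sin(θ₄−θ₃)].
Numerator sine = +0.50151; denominator sine = +0.89571.
Result = 0.0201·6.18·(+0.50151) / (0.0508·(+0.89571)) = +1.3691 rad/s; magnitude 1.3691 rad/s.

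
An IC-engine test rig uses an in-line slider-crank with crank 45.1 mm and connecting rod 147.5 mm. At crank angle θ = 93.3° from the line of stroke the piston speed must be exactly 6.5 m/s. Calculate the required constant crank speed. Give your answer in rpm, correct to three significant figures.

1400

For an in-line slider-crank, |v_piston| = rω|sinθ|·[1 + r cosθ/√(L² − r² sin²θ)].
With r = 0.0451 m, L = 0.1475 m, θ = 93.3°: the bracketed kinematic factor |dx/dθ| = 0.044193 m.
ω = v/|dx/dθ| = 6.5/0.044193 = 147.08 rad/s.
N = 60ω/(2π) = 1404.5 rpm.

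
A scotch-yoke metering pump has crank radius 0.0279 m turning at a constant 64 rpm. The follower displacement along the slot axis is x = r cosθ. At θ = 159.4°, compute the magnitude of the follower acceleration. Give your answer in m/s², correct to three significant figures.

ω = 6.702 rad/s (from 64 rpm).
x = r cosθ ⇒ ẍ = −rω² cosθ (ω constant).
|a| = rω²|cosθ| = 0.0279·(6.702)²·|cos 159.4°| = 1.1731 m/s².

1.17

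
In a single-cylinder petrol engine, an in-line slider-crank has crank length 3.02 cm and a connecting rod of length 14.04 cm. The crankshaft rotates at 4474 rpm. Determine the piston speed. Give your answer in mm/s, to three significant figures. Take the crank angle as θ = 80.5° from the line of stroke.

ω = 2π·4474/60 = 468.5 rad/s
For an in-line slider-crank, x = r cosθ + √(L² − r² sin²θ), so v = −rω sinθ·[1 + r cosθ/√(L² − r² sin²θ)].
With r = 0.0302 m, L = 0.1404 m, θ = 80.5°: √(L² − r² sin²θ) = 0.1372 m.
v = −0.0302·468.5·0.98629·[1 + 0.0302·0.16505/0.1372] = -14.462 m/s.
|v| = 14.462 m/s = 14462 mm/s.

14500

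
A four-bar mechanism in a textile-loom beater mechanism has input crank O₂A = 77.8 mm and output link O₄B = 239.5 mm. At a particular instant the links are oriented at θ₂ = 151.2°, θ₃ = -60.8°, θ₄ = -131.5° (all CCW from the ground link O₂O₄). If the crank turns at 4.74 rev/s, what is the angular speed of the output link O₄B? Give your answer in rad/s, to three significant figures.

5.43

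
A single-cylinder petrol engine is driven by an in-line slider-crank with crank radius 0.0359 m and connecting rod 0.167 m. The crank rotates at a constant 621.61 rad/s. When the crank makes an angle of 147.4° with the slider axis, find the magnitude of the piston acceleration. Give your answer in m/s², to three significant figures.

10400

ω = 621.6 rad/s
x(θ) = r cosθ + √(L² − r² sin²θ); with ω constant, a = ω²·d²x/dθ².
d²x/dθ² = −r cosθ − r²(cos2θ)/√u − r⁴ sin²2θ/(4u^{3/2}),  u = L² − r² sin²θ = 0.0275149 m².
Substituting r = 0.0359 m, L = 0.167 m, θ = 147.4°: d²x/dθ² = +0.02691 m.
a = ω²·d²x/dθ² = (621.6)²·(+0.02691) = +10398 m/s²;  |a| = 10398 m/s².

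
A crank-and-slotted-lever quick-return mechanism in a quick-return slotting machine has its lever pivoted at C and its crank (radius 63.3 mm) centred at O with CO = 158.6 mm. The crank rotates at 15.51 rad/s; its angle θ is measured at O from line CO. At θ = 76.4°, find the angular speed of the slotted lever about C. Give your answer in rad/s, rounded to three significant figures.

2.91

ω = 15.51 rad/s
Crank pin A relative to C: A = (d + r cosθ, r sinθ); lever angle φ = atan2(r sinθ, d + r cosθ).
Differentiating tanφ: φ̇ = rω(d cosθ + r)/(d² + r² + 2dr cosθ).
d² + r² + 2dr cosθ = |CA|² = 0.0338822 m²;  d cosθ + r = +0.10059 m.
|ω_lever| = |0.0633·15.51·+0.10059| / 0.0338822 = 2.9148 rad/s.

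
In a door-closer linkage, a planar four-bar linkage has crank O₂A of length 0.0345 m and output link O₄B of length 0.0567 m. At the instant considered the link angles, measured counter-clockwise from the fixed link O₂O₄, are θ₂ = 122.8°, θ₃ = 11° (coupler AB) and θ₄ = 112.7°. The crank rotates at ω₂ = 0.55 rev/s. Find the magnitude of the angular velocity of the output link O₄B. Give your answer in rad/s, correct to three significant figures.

1.99

ω₂ = 3.456 rad/s (from 0.55 rev/s).
Differentiating the loop-closure r₂e^{iθ₂}+r₃e^{iθ₃}=r₁+r₄e^{iθ₄} gives r₂ω₂e^{iθ₂}+r₃ω₃e^{iθ₃}=r₄ω₄e^{iθ₄}.
Eliminating the other unknown: ω₄ = r₂ω₂ sin(θ₂−θ₃) / [r₄ sin(θ₄−θ₃)].
Numerator sine = +0.92849; denominator sine = +0.97922.
Result = 0.0345·3.456·(+0.92849) / (0.0567·(+0.97922)) = +1.9938 rad/s; magnitude 1.9938 rad/s.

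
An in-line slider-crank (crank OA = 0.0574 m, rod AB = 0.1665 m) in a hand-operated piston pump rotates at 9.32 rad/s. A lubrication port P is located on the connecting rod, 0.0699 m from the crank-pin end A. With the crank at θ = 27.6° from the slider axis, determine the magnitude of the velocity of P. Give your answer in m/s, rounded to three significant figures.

0.393

ω = 9.32 rad/s.  Crank-pin speed |V_A| = rω = 0.53497 m/s, perpendicular to OA.
Rod angle: sinφ = −(r/L) sinθ ⇒ φ = -9.191°; ω_rod = −rω cosθ/√(L²−r²sin²θ) = -2.8844 rad/s.
V_P = V_A + ω_rod × AP, with AP = 0.0699 m along the rod.
Components: V_Px = −rω sinθ − a·ω_rod·sinφ = -0.28005 m/s;  V_Py = rω cosθ + a·ω_rod·cosφ = +0.27506 m/s.
|V_P| = √(V_Px² + V_Py²) = 0.39254 m/s.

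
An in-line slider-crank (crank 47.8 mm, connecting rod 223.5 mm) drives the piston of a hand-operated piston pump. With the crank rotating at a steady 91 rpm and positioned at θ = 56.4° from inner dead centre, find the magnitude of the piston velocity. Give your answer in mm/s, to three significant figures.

425

ω = 2π·91/60 = 9.529 rad/s
For an in-line slider-crank, x = r cosθ + √(L² − r² sin²θ), so v = −rω sinθ·[1 + r cosθ/√(L² − r² sin²θ)].
With r = 0.0478 m, L = 0.2235 m, θ = 56.4°: √(L² − r² sin²θ) = 0.21993 m.
v = −0.0478·9.529·0.83292·[1 + 0.0478·0.55339/0.21993] = -0.42504 m/s.
|v| = 0.42504 m/s = 425.04 mm/s.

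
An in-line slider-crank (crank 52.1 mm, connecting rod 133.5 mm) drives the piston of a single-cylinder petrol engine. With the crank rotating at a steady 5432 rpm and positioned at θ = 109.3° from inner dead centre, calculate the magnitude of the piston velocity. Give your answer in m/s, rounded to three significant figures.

24.1

ω = 2π·5432/60 = 568.8 rad/s
For an in-line slider-crank, x = r cosθ + √(L² − r² sin²θ), so v = −rω sinθ·[1 + r cosθ/√(L² − r² sin²θ)].
With r = 0.0521 m, L = 0.1335 m, θ = 109.3°: √(L² − r² sin²θ) = 0.12411 m.
v = −0.0521·568.8·0.94380·[1 + 0.0521·-0.33051/0.12411] = -24.09 m/s.
|v| = 24.09 m/s.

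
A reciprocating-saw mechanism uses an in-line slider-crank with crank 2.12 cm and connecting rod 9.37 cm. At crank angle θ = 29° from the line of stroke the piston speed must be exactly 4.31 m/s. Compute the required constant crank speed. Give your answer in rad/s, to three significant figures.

For an in-line slider-crank, |v_piston| = rω|sinθ|·[1 + r cosθ/√(L² − r² sin²θ)].
With r = 0.0212 m, L = 0.0937 m, θ = 29°: the bracketed kinematic factor |dx/dθ| = 0.012324 m.
ω = v/|dx/dθ| = 4.31/0.012324 = 349.72 rad/s.

350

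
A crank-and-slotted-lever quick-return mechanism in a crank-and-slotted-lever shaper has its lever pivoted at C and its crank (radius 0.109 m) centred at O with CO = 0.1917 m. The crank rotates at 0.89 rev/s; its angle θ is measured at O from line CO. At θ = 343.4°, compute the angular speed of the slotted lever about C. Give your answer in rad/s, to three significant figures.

2.01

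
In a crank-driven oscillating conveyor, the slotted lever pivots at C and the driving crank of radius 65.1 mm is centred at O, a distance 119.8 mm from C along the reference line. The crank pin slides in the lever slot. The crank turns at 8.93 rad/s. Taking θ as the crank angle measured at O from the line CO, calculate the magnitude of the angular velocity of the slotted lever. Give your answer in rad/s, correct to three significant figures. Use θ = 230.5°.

0.745

ω = 8.93 rad/s
Crank pin A relative to C: A = (d + r cosθ, r sinθ); lever angle φ = atan2(r sinθ, d + r cosθ).
Differentiating tanφ: φ̇ = rω(d cosθ + r)/(d² + r² + 2dr cosθ).
d² + r² + 2dr cosθ = |CA|² = 0.00866853 m²;  d cosθ + r = -0.011102 m.
|ω_lever| = |0.0651·8.93·-0.011102| / 0.00866853 = 0.74455 rad/s.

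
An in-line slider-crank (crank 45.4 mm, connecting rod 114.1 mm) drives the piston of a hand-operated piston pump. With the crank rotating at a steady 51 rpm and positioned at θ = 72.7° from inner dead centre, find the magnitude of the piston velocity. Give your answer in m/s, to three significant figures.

ω = 2π·51/60 = 5.341 rad/s
For an in-line slider-crank, x = r cosθ + √(L² − r² sin²θ), so v = −rω sinθ·[1 + r cosθ/√(L² − r² sin²θ)].
With r = 0.0454 m, L = 0.1141 m, θ = 72.7°: √(L² − r² sin²θ) = 0.10555 m.
v = −0.0454·5.341·0.95476·[1 + 0.0454·0.29737/0.10555] = -0.26111 m/s.
|v| = 0.26111 m/s.

0.261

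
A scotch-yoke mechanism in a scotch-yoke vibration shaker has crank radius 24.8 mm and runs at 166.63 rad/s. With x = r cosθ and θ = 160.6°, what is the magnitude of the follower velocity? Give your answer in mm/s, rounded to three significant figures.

1370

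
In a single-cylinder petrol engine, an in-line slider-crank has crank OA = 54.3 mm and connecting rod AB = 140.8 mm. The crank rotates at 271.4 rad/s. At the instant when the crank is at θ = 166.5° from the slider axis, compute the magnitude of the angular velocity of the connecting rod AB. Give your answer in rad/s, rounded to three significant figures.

ω = 271.4 rad/s
The rod makes angle φ with the slider axis where L sinφ = r sinθ; differentiating, L cosφ·φ̇ = r ω cosθ.
L cosφ = √(L² − r² sin²θ) = 0.14023 m.
|ω_rod| = r ω |cosθ| / √(L² − r² sin²θ) = 0.0543·271.4·0.97237/0.14023 = 102.19 rad/s.

102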